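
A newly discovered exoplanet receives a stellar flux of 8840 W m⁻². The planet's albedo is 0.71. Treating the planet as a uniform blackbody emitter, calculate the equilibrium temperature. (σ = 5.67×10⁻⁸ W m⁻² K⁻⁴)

Energy balance: absorbed = emitted ⇒ πR²·S(1−A) = 4πR²·σT_eq⁴, so T_eq⁴ = S(1−A)/(4σ).
T_eq = [8840 × 0.29 / (4 × 5.67×10⁻⁸)]^(1/4) = (1.13×10¹⁰)^(1/4) = 326 K.

T_eq ≈ 326 K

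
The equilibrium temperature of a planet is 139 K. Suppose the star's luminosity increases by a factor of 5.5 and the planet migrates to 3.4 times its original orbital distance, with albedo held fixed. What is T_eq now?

T_eq ≈ 115 K

T_eq ∝ L^(1/4) · d^(−1/2).
T′ = 139 × 5.5^(1/4) / 3.4^(1/2) = 115 K.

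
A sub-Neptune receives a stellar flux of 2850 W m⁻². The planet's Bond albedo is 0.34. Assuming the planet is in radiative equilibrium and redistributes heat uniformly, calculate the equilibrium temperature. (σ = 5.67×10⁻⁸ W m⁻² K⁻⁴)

Energy balance: absorbed = emitted ⇒ πR²·S(1−A) = 4πR²·σT_eq⁴, so T_eq⁴ = S(1−A)/(4σ).
T_eq = [2850 × 0.66 / (4 × 5.67×10⁻⁸)]^(1/4) = (8.29×10⁹)^(1/4) = 302 K.

T_eq ≈ 302 K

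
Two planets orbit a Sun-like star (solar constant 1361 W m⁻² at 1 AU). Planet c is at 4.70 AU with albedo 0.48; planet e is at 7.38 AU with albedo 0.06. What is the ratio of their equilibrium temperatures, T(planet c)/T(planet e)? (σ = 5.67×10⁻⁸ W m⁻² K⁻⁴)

T₁/T₂ ≈ 1.081

T_eq = [S₀(1−A)/(4σd²)]^(1/4), so T ∝ (1−A)^(1/4) / √d.
T₁ = [1361×0.52/(4×5.67×10⁻⁸×4.70²)]^(1/4) = 109.02 K.
T₂ = [1361×0.94/(4×5.67×10⁻⁸×7.38²)]^(1/4) = 100.88 K.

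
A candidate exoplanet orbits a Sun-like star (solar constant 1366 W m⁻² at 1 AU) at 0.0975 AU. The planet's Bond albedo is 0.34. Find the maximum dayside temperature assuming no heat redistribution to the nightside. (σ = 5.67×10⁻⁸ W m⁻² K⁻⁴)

Flux at 0.0975 AU: S = 1366/0.0975² = 1.44×10⁵ W m⁻².
With no redistribution each surface element balances locally: S(1−A) = σT⁴.
T = [1.44×10⁵ × 0.66 / 5.67×10⁻⁸]^(1/4) = (1.67×10¹²)^(1/4) = 1140 K.

T_ss ≈ 1140 K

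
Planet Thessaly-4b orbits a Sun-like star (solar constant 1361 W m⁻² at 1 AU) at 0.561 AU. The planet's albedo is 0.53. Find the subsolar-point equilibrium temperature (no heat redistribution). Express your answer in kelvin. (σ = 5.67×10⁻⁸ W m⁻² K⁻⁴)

T_ss ≈ 435 K

Flux at 0.561 AU: S = 1361/0.561² = 4320 W m⁻².
At the subsolar point the surface absorbs S(1−A) and emits σT⁴ per unit area — no factor of 4, since only the local patch is in balance.
T = [4320 × 0.47 / 5.67×10⁻⁸]^(1/4) = (3.58×10¹⁰)^(1/4) = 435 K.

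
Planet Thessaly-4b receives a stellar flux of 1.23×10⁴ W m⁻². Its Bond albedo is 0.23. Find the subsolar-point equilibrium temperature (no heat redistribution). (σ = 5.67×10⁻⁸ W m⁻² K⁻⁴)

At the subsolar point the surface absorbs S(1−A) and emits σT⁴ per unit area — no factor of 4, since only the local patch is in balance.
T = [1.23×10⁴ × 0.77 / 5.67×10⁻⁸]^(1/4) = (1.67×10¹¹)^(1/4) = 639 K.

T_ss ≈ 639 K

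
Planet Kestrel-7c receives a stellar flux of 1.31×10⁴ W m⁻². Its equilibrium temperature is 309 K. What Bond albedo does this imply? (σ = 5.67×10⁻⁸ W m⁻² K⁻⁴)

From T_eq⁴ = S(1−A)/(4σ): 1−A = 4σT_eq⁴/S.
1−A = 4 × 5.67×10⁻⁸ × (309)⁴ / 1.31×10⁴ = 0.158.

A ≈ 0.84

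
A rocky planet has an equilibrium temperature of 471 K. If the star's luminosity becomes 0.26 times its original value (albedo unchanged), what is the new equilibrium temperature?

T_eq ≈ 336 K

T_eq ∝ L^(1/4) · d^(−1/2).
T′ = 471 × 0.26^(1/4) = 336 K.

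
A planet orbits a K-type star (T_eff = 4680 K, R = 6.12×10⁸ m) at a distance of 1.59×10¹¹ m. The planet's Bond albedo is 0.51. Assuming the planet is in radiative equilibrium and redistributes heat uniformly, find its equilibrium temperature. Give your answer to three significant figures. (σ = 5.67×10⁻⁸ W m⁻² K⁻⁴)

L = 4πR_⋆²σT_⋆⁴ = 4π(6.12×10⁸)² × 5.67×10⁻⁸ × (4680)⁴ = 1.28×10²⁶ W.
S = L/(4πd²) = 403 W m⁻².
Energy balance: absorbed = emitted ⇒ πR²·S(1−A) = 4πR²·σT_eq⁴, so T_eq⁴ = S(1−A)/(4σ).
T_eq = [403 × 0.49 / (4 × 5.67×10⁻⁸)]^(1/4) = (8.71×10⁸)^(1/4) = 172 K.

T_eq ≈ 172 K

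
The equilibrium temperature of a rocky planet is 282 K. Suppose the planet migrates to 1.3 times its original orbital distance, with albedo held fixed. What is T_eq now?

T_eq ≈ 247 K

T_eq ∝ L^(1/4) · d^(−1/2).
T′ = 282 / 1.3^(1/2) = 247 K.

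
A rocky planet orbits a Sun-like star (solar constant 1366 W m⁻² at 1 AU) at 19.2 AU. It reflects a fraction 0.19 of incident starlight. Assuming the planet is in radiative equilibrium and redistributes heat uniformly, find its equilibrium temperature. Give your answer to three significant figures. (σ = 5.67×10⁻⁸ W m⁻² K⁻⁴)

Flux at 19.2 AU: S = 1366/19.2² = 3.71 W m⁻².
Energy balance: absorbed = emitted ⇒ πR²·S(1−A) = 4πR²·σT_eq⁴, so T_eq⁴ = S(1−A)/(4σ).
T_eq = [3.71 × 0.81 / (4 × 5.67×10⁻⁸)]^(1/4) = (1.32×10⁷)^(1/4) = 60.3 K.

T_eq ≈ 60.3 K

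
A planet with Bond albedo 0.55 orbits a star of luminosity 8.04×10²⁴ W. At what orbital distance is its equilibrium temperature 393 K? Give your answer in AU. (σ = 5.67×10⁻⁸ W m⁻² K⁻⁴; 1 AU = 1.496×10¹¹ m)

From T_eq⁴ = L(1−A)/(16πσd²): d = √[L(1−A)/(16πσT_eq⁴)].
d = √[8.04×10²⁴ × 0.45 / (16π × 5.67×10⁻⁸ × (393)⁴)] = 7.29×10⁹ m = 0.0488 AU.

d ≈ 0.0488 AU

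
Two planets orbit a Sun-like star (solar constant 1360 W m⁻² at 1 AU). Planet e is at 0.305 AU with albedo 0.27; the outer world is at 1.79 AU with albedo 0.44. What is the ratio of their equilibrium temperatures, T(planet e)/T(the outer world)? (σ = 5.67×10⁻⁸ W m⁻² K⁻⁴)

T₁/T₂ ≈ 2.589

T_eq = [S₀(1−A)/(4σd²)]^(1/4), so T ∝ (1−A)^(1/4) / √d.
T₁ = [1360×0.73/(4×5.67×10⁻⁸×0.305²)]^(1/4) = 465.75 K.
T₂ = [1360×0.56/(4×5.67×10⁻⁸×1.79²)]^(1/4) = 179.93 K.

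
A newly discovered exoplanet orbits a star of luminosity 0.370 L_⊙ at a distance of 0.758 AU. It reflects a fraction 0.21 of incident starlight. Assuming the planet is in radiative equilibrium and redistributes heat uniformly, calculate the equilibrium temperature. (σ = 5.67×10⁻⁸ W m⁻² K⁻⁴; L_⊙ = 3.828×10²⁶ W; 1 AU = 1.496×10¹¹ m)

T_eq ≈ 235 K

d = 0.758 AU = 1.13×10¹¹ m.
L = 0.370 × 3.828×10²⁶ = 1.42×10²⁶ W.
Flux: S = L/(4πd²) = 1.42×10²⁶/(4π×(1.13×10¹¹)²) = 877 W m⁻².
Energy balance: absorbed = emitted ⇒ πR²·S(1−A) = 4πR²·σT_eq⁴, so T_eq⁴ = S(1−A)/(4σ).
T_eq = [877 × 0.79 / (4 × 5.67×10⁻⁸)]^(1/4) = (3.05×10⁹)^(1/4) = 235 K.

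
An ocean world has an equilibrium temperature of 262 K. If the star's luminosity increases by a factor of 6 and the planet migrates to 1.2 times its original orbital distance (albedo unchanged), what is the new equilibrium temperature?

T_eq ≈ 374 K

T_eq ∝ L^(1/4) · d^(−1/2).
T′ = 262 × 6^(1/4) / 1.2^(1/2) = 374 K.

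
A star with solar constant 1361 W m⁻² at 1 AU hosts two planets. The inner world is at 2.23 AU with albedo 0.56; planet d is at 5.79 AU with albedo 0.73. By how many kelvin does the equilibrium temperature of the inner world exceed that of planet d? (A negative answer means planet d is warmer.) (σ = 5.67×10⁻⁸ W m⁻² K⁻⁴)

T_eq = [S₀(1−A)/(4σd²)]^(1/4), so T ∝ (1−A)^(1/4) / √d.
T₁ = [1361×0.44/(4×5.67×10⁻⁸×2.23²)]^(1/4) = 151.80 K.
T₂ = [1361×0.27/(4×5.67×10⁻⁸×5.79²)]^(1/4) = 83.38 K.

ΔT ≈ 68.4 K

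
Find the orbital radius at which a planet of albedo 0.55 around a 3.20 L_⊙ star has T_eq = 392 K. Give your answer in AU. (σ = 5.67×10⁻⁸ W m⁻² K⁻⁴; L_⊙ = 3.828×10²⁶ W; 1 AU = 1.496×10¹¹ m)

L = 3.20 × 3.828×10²⁶ = 1.22×10²⁷ W.
From T_eq⁴ = L(1−A)/(16πσd²): d = √[L(1−A)/(16πσT_eq⁴)].
d = √[1.22×10²⁷ × 0.45 / (16π × 5.67×10⁻⁸ × (392)⁴)] = 9.05×10¹⁰ m = 0.605 AU.

d ≈ 0.605 AU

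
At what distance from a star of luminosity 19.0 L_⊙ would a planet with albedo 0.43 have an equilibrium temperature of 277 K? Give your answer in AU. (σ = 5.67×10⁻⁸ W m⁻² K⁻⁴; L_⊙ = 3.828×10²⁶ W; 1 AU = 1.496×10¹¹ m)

L = 19.0 × 3.828×10²⁶ = 7.27×10²⁷ W.
From T_eq⁴ = L(1−A)/(16πσd²): d = √[L(1−A)/(16πσT_eq⁴)].
d = √[7.27×10²⁷ × 0.57 / (16π × 5.67×10⁻⁸ × (277)⁴)] = 4.97×10¹¹ m = 3.32 AU.

d ≈ 3.32 AU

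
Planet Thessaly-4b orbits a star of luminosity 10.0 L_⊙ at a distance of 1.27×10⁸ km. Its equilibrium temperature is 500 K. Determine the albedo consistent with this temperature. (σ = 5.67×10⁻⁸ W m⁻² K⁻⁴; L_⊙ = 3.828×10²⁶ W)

d = 1.27×10⁸ km = 1.27×10¹¹ m.
L = 10.0 × 3.828×10²⁶ = 3.83×10²⁷ W.
Flux: S = L/(4πd²) = 3.83×10²⁷/(4π×(1.27×10¹¹)²) = 1.89×10⁴ W m⁻².
From T_eq⁴ = S(1−A)/(4σ): 1−A = 4σT_eq⁴/S.
1−A = 4 × 5.67×10⁻⁸ × (500)⁴ / 1.89×10⁴ = 0.751.

A ≈ 0.25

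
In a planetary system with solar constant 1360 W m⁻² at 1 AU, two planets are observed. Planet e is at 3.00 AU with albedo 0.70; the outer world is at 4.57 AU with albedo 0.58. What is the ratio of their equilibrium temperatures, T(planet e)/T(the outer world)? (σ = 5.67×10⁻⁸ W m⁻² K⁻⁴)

T_eq = [S₀(1−A)/(4σd²)]^(1/4), so T ∝ (1−A)^(1/4) / √d.
T₁ = [1360×0.30/(4×5.67×10⁻⁸×3.00²)]^(1/4) = 118.90 K.
T₂ = [1360×0.42/(4×5.67×10⁻⁸×4.57²)]^(1/4) = 104.79 K.

T₁/T₂ ≈ 1.135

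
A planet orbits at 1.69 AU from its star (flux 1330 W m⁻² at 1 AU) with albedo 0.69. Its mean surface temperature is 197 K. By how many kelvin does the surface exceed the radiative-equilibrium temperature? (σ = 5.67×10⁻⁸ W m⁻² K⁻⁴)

ΔT ≈ 38.2 K

S = 1330/1.69² = 465.7 W m⁻².
T_eq = [S(1−A)/(4σ)]^(1/4) = [465.7×0.31/(4×5.67×10⁻⁸)]^(1/4) = 158.8 K.
ΔT = T_surf − T_eq = 197 − 158.8.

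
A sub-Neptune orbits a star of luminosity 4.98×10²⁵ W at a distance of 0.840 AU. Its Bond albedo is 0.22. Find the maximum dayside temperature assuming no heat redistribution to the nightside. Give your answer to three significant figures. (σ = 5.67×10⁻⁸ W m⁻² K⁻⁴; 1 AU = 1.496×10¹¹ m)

T_ss ≈ 242 K

d = 0.840 AU = 1.26×10¹¹ m.
Flux: S = L/(4πd²) = 4.98×10²⁵/(4π×(1.26×10¹¹)²) = 251 W m⁻².
With no redistribution each surface element balances locally: S(1−A) = σT⁴.
T = [251 × 0.78 / 5.67×10⁻⁸]^(1/4) = (3.45×10⁹)^(1/4) = 242 K.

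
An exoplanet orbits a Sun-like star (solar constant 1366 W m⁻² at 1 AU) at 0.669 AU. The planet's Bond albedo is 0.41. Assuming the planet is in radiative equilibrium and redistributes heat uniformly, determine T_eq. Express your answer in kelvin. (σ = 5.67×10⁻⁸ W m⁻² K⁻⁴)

Flux at 0.669 AU: S = 1366/0.669² = 3050 W m⁻².
Energy balance: absorbed = emitted ⇒ πR²·S(1−A) = 4πR²·σT_eq⁴, so T_eq⁴ = S(1−A)/(4σ).
T_eq = [3050 × 0.59 / (4 × 5.67×10⁻⁸)]^(1/4) = (7.94×10⁹)^(1/4) = 299 K.

T_eq ≈ 299 K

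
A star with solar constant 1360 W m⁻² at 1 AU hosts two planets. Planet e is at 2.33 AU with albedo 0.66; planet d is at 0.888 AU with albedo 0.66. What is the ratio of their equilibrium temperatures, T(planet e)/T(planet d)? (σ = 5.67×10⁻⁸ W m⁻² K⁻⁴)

T₁/T₂ ≈ 0.617

T_eq = [S₀(1−A)/(4σd²)]^(1/4), so T ∝ (1−A)^(1/4) / √d.
T₁ = [1360×0.34/(4×5.67×10⁻⁸×2.33²)]^(1/4) = 139.21 K.
T₂ = [1360×0.34/(4×5.67×10⁻⁸×0.888²)]^(1/4) = 225.50 K.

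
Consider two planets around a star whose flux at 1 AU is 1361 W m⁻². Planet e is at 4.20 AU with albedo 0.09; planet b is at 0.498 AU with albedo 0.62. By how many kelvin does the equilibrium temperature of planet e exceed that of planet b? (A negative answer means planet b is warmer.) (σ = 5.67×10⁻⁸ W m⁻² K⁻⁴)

ΔT ≈ -177.0 K

T_eq = [S₀(1−A)/(4σd²)]^(1/4), so T ∝ (1−A)^(1/4) / √d.
T₁ = [1361×0.91/(4×5.67×10⁻⁸×4.20²)]^(1/4) = 132.64 K.
T₂ = [1361×0.38/(4×5.67×10⁻⁸×0.498²)]^(1/4) = 309.66 K.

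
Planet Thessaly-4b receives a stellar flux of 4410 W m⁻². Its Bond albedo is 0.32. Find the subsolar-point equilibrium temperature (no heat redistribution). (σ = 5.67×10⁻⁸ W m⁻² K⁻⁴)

At the subsolar point the surface absorbs S(1−A) and emits σT⁴ per unit area — no factor of 4, since only the local patch is in balance.
T = [4410 × 0.68 / 5.67×10⁻⁸]^(1/4) = (5.29×10¹⁰)^(1/4) = 480 K.

T_ss ≈ 480 K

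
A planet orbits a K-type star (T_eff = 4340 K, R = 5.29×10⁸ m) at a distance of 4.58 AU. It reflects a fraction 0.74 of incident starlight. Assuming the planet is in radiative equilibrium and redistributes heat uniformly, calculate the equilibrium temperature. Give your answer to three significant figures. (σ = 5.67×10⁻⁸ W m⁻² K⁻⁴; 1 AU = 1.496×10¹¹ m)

T_eq ≈ 60.9 K

d = 4.58 AU = 6.85×10¹¹ m.
L = 4πR_⋆²σT_⋆⁴ = 4π(5.29×10⁸)² × 5.67×10⁻⁸ × (4340)⁴ = 7.07×10²⁵ W.
S = L/(4πd²) = 12.0 W m⁻².
Energy balance: absorbed = emitted ⇒ πR²·S(1−A) = 4πR²·σT_eq⁴, so T_eq⁴ = S(1−A)/(4σ).
T_eq = [12.0 × 0.26 / (4 × 5.67×10⁻⁸)]^(1/4) = (1.37×10⁷)^(1/4) = 60.9 K.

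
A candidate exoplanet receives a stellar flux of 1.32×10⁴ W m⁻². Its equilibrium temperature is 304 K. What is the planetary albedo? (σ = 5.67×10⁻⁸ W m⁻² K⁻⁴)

A ≈ 0.85

From T_eq⁴ = S(1−A)/(4σ): 1−A = 4σT_eq⁴/S.
1−A = 4 × 5.67×10⁻⁸ × (304)⁴ / 1.32×10⁴ = 0.147.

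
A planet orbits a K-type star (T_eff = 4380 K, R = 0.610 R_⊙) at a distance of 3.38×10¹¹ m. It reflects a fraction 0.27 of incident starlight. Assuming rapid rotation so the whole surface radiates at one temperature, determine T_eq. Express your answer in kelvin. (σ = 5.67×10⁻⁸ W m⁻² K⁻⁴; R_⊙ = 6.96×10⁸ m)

T_eq ≈ 101 K

R_⋆ = 0.610 × 6.96×10⁸ = 4.25×10⁸ m.
L = 4πR_⋆²σT_⋆⁴ = 4π(4.25×10⁸)² × 5.67×10⁻⁸ × (4380)⁴ = 4.73×10²⁵ W.
S = L/(4πd²) = 32.9 W m⁻².
Energy balance: absorbed = emitted ⇒ πR²·S(1−A) = 4πR²·σT_eq⁴, so T_eq⁴ = S(1−A)/(4σ).
T_eq = [32.9 × 0.73 / (4 × 5.67×10⁻⁸)]^(1/4) = (1.06×10⁸)^(1/4) = 101 K.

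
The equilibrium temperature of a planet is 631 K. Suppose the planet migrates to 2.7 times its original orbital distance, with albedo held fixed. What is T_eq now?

T_eq ∝ L^(1/4) · d^(−1/2).
T′ = 631 / 2.7^(1/2) = 384 K.

T_eq ≈ 384 K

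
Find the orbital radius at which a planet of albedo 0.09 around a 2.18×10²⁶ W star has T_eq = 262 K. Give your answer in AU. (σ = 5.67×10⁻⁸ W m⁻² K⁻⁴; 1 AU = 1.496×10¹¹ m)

d ≈ 0.812 AU

From T_eq⁴ = L(1−A)/(16πσd²): d = √[L(1−A)/(16πσT_eq⁴)].
d = √[2.18×10²⁶ × 0.91 / (16π × 5.67×10⁻⁸ × (262)⁴)] = 1.22×10¹¹ m = 0.812 AU.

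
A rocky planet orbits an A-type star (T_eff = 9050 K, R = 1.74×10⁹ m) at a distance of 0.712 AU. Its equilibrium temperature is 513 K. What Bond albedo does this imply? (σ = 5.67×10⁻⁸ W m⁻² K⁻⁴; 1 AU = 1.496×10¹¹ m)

A ≈ 0.85

d = 0.712 AU = 1.07×10¹¹ m.
L = 4πR_⋆²σT_⋆⁴ = 4π(1.74×10⁹)² × 5.67×10⁻⁸ × (9050)⁴ = 1.45×10²⁸ W.
S = L/(4πd²) = 1.01×10⁵ W m⁻².
From T_eq⁴ = S(1−A)/(4σ): 1−A = 4σT_eq⁴/S.
1−A = 4 × 5.67×10⁻⁸ × (513)⁴ / 1.01×10⁵ = 0.155.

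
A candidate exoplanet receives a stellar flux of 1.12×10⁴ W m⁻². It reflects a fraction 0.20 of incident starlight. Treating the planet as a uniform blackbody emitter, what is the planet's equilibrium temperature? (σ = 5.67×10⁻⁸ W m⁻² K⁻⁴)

Energy balance: absorbed = emitted ⇒ πR²·S(1−A) = 4πR²·σT_eq⁴, so T_eq⁴ = S(1−A)/(4σ).
T_eq = [1.12×10⁴ × 0.80 / (4 × 5.67×10⁻⁸)]^(1/4) = (3.95×10¹⁰)^(1/4) = 446 K.

T_eq ≈ 446 K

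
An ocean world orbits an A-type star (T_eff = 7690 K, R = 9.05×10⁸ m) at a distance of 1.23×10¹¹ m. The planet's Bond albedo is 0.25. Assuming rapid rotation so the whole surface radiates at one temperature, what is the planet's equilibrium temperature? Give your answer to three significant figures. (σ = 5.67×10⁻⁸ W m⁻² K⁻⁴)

T_eq ≈ 434 K

L = 4πR_⋆²σT_⋆⁴ = 4π(9.05×10⁸)² × 5.67×10⁻⁸ × (7690)⁴ = 2.04×10²⁷ W.
S = L/(4πd²) = 1.07×10⁴ W m⁻².
Energy balance: absorbed = emitted ⇒ πR²·S(1−A) = 4πR²·σT_eq⁴, so T_eq⁴ = S(1−A)/(4σ).
T_eq = [1.07×10⁴ × 0.75 / (4 × 5.67×10⁻⁸)]^(1/4) = (3.55×10¹⁰)^(1/4) = 434 K.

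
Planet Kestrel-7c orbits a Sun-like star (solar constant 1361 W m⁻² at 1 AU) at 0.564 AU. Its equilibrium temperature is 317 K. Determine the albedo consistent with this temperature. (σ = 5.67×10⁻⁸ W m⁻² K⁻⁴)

A ≈ 0.46

Flux at 0.564 AU: S = 1361/0.564² = 4280 W m⁻².
From T_eq⁴ = S(1−A)/(4σ): 1−A = 4σT_eq⁴/S.
1−A = 4 × 5.67×10⁻⁸ × (317)⁴ / 4280 = 0.535.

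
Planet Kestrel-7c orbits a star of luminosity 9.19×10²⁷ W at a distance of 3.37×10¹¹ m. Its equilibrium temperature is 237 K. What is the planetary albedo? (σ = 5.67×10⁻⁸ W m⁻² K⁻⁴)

A ≈ 0.89

Flux: S = L/(4πd²) = 9.19×10²⁷/(4π×(3.37×10¹¹)²) = 6440 W m⁻².
From T_eq⁴ = S(1−A)/(4σ): 1−A = 4σT_eq⁴/S.
1−A = 4 × 5.67×10⁻⁸ × (237)⁴ / 6440 = 0.111.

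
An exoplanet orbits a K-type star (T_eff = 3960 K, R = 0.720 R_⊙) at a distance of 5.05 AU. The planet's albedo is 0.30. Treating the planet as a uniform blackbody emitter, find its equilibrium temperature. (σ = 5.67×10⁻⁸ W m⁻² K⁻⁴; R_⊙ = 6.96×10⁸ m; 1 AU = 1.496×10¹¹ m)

T_eq ≈ 66.0 K

R_⋆ = 0.720 × 6.96×10⁸ = 5.01×10⁸ m.
d = 5.05 AU = 7.55×10¹¹ m.
L = 4πR_⋆²σT_⋆⁴ = 4π(5.01×10⁸)² × 5.67×10⁻⁸ × (3960)⁴ = 4.40×10²⁵ W.
S = L/(4πd²) = 6.13 W m⁻².
Energy balance: absorbed = emitted ⇒ πR²·S(1−A) = 4πR²·σT_eq⁴, so T_eq⁴ = S(1−A)/(4σ).
T_eq = [6.13 × 0.70 / (4 × 5.67×10⁻⁸)]^(1/4) = (1.89×10⁷)^(1/4) = 66.0 K.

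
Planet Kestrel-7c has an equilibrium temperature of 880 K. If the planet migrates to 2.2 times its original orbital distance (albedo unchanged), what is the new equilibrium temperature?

T_eq ≈ 593 K

T_eq ∝ L^(1/4) · d^(−1/2).
T′ = 880 / 2.2^(1/2) = 593 K.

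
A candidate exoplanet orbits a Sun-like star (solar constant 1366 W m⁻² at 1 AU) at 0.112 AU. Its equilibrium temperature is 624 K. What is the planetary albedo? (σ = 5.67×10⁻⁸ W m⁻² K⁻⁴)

A ≈ 0.68

Flux at 0.112 AU: S = 1366/0.112² = 1.09×10⁵ W m⁻².
From T_eq⁴ = S(1−A)/(4σ): 1−A = 4σT_eq⁴/S.
1−A = 4 × 5.67×10⁻⁸ × (624)⁴ / 1.09×10⁵ = 0.316.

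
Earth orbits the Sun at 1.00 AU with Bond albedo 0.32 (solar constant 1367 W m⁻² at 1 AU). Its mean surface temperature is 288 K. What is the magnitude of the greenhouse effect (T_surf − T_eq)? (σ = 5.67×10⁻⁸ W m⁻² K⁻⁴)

S = 1367/1.00² = 1367 W m⁻².
T_eq = [S(1−A)/(4σ)]^(1/4) = [1367×0.68/(4×5.67×10⁻⁸)]^(1/4) = 253.0 K.
ΔT = T_surf − T_eq = 288 − 253.0.

ΔT ≈ 35.0 K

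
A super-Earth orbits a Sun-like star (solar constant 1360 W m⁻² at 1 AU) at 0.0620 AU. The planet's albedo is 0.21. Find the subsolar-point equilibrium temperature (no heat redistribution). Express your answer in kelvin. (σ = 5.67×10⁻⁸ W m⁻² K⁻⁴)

T_ss ≈ 1490 K

Flux at 0.0620 AU: S = 1360/0.0620² = 3.54×10⁵ W m⁻².
At the subsolar point the surface absorbs S(1−A) and emits σT⁴ per unit area — no factor of 4, since only the local patch is in balance.
T = [3.54×10⁵ × 0.79 / 5.67×10⁻⁸]^(1/4) = (4.93×10¹²)^(1/4) = 1490 K.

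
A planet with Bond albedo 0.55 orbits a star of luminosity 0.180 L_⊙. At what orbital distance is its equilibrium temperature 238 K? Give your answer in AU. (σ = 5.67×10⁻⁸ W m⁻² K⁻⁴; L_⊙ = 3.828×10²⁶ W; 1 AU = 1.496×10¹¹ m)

d ≈ 0.389 AU

L = 0.180 × 3.828×10²⁶ = 6.89×10²⁵ W.
From T_eq⁴ = L(1−A)/(16πσd²): d = √[L(1−A)/(16πσT_eq⁴)].
d = √[6.89×10²⁵ × 0.45 / (16π × 5.67×10⁻⁸ × (238)⁴)] = 5.82×10¹⁰ m = 0.389 AU.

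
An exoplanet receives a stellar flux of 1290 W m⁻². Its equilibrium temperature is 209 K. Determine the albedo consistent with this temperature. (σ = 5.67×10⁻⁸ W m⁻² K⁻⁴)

From T_eq⁴ = S(1−A)/(4σ): 1−A = 4σT_eq⁴/S.
1−A = 4 × 5.67×10⁻⁸ × (209)⁴ / 1290 = 0.335.

A ≈ 0.66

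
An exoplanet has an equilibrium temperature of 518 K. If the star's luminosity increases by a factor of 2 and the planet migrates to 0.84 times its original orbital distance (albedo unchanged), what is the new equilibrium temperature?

T_eq ≈ 672 K

T_eq ∝ L^(1/4) · d^(−1/2).
T′ = 518 × 2^(1/4) / 0.84^(1/2) = 672 K.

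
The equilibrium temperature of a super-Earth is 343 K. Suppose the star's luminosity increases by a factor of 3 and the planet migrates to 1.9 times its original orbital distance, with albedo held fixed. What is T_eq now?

T_eq ≈ 327 K

T_eq ∝ L^(1/4) · d^(−1/2).
T′ = 343 × 3^(1/4) / 1.9^(1/2) = 327 K.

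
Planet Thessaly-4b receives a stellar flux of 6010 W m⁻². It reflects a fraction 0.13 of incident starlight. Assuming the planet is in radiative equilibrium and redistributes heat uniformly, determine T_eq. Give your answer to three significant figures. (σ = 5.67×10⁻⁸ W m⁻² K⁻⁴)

T_eq ≈ 390 K

Energy balance: absorbed = emitted ⇒ πR²·S(1−A) = 4πR²·σT_eq⁴, so T_eq⁴ = S(1−A)/(4σ).
T_eq = [6010 × 0.87 / (4 × 5.67×10⁻⁸)]^(1/4) = (2.31×10¹⁰)^(1/4) = 390 K.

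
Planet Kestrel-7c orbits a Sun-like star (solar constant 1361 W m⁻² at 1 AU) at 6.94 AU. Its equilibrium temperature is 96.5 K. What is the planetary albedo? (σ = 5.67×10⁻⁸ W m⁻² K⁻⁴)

A ≈ 0.30

Flux at 6.94 AU: S = 1361/6.94² = 28.3 W m⁻².
From T_eq⁴ = S(1−A)/(4σ): 1−A = 4σT_eq⁴/S.
1−A = 4 × 5.67×10⁻⁸ × (96.5)⁴ / 28.3 = 0.696.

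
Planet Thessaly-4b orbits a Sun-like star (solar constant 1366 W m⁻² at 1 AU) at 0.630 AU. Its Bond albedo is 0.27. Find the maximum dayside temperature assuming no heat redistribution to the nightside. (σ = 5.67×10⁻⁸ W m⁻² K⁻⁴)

T_ss ≈ 459 K

Flux at 0.630 AU: S = 1366/0.630² = 3440 W m⁻².
With no redistribution each surface element balances locally: S(1−A) = σT⁴.
T = [3440 × 0.73 / 5.67×10⁻⁸]^(1/4) = (4.43×10¹⁰)^(1/4) = 459 K.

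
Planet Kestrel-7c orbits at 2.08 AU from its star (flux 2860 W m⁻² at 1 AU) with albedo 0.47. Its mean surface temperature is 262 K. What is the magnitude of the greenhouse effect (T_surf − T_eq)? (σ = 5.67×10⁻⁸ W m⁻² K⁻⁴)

ΔT ≈ 63.7 K

S = 2860/2.08² = 661.1 W m⁻².
T_eq = [S(1−A)/(4σ)]^(1/4) = [661.1×0.53/(4×5.67×10⁻⁸)]^(1/4) = 198.3 K.
ΔT = T_surf − T_eq = 262 − 198.3.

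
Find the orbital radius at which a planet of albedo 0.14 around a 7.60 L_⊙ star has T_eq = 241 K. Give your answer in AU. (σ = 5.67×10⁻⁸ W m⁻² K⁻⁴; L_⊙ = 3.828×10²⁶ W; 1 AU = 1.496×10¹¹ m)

d ≈ 3.41 AU

L = 7.60 × 3.828×10²⁶ = 2.91×10²⁷ W.
From T_eq⁴ = L(1−A)/(16πσd²): d = √[L(1−A)/(16πσT_eq⁴)].
d = √[2.91×10²⁷ × 0.86 / (16π × 5.67×10⁻⁸ × (241)⁴)] = 5.10×10¹¹ m = 3.41 AU.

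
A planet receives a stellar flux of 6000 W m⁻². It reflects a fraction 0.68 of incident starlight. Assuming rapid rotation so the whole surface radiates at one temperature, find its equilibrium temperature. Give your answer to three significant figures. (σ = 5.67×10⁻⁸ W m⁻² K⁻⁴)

T_eq ≈ 303 K

Energy balance: absorbed = emitted ⇒ πR²·S(1−A) = 4πR²·σT_eq⁴, so T_eq⁴ = S(1−A)/(4σ).
T_eq = [6000 × 0.32 / (4 × 5.67×10⁻⁸)]^(1/4) = (8.47×10⁹)^(1/4) = 303 K.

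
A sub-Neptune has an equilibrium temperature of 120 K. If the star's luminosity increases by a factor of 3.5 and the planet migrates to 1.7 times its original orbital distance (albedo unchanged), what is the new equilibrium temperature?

T_eq ≈ 126 K

T_eq ∝ L^(1/4) · d^(−1/2).
T′ = 120 × 3.5^(1/4) / 1.7^(1/2) = 126 K.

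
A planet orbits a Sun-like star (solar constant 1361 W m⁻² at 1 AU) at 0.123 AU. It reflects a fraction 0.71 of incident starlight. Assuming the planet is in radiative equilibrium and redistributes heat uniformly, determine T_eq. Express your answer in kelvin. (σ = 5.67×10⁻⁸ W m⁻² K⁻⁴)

T_eq ≈ 582 K

Flux at 0.123 AU: S = 1361/0.123² = 9.00×10⁴ W m⁻².
Energy balance: absorbed = emitted ⇒ πR²·S(1−A) = 4πR²·σT_eq⁴, so T_eq⁴ = S(1−A)/(4σ).
T_eq = [9.00×10⁴ × 0.29 / (4 × 5.67×10⁻⁸)]^(1/4) = (1.15×10¹¹)^(1/4) = 582 K.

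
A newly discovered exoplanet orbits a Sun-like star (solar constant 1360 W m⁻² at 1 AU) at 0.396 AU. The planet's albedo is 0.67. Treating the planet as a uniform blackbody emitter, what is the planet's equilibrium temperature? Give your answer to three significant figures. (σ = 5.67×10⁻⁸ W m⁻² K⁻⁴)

Flux at 0.396 AU: S = 1360/0.396² = 8670 W m⁻².
Energy balance: absorbed = emitted ⇒ πR²·S(1−A) = 4πR²·σT_eq⁴, so T_eq⁴ = S(1−A)/(4σ).
T_eq = [8670 × 0.33 / (4 × 5.67×10⁻⁸)]^(1/4) = (1.26×10¹⁰)^(1/4) = 335 K.

T_eq ≈ 335 K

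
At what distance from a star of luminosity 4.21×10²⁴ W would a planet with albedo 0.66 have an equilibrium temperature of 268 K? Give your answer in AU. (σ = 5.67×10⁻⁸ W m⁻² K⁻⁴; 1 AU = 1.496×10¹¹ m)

d ≈ 0.0660 AU

From T_eq⁴ = L(1−A)/(16πσd²): d = √[L(1−A)/(16πσT_eq⁴)].
d = √[4.21×10²⁴ × 0.34 / (16π × 5.67×10⁻⁸ × (268)⁴)] = 9.87×10⁹ m = 0.0660 AU.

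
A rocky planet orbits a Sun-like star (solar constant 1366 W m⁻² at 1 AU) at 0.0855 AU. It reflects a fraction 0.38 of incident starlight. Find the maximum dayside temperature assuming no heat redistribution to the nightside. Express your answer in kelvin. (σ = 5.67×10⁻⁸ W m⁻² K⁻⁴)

Flux at 0.0855 AU: S = 1366/0.0855² = 1.87×10⁵ W m⁻².
With no redistribution each surface element balances locally: S(1−A) = σT⁴.
T = [1.87×10⁵ × 0.62 / 5.67×10⁻⁸]^(1/4) = (2.04×10¹²)^(1/4) = 1200 K.

T_ss ≈ 1200 K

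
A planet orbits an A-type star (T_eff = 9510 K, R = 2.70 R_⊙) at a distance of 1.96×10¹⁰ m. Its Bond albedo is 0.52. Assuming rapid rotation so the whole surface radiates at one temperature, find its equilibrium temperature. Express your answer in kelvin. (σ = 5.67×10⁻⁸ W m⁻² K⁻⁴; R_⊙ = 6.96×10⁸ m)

T_eq ≈ 1730 K

R_⋆ = 2.70 × 6.96×10⁸ = 1.88×10⁹ m.
L = 4πR_⋆²σT_⋆⁴ = 4π(1.88×10⁹)² × 5.67×10⁻⁸ × (9510)⁴ = 2.06×10²⁸ W.
S = L/(4πd²) = 4.26×10⁶ W m⁻².
Energy balance: absorbed = emitted ⇒ πR²·S(1−A) = 4πR²·σT_eq⁴, so T_eq⁴ = S(1−A)/(4σ).
T_eq = [4.26×10⁶ × 0.48 / (4 × 5.67×10⁻⁸)]^(1/4) = (9.02×10¹²)^(1/4) = 1730 K.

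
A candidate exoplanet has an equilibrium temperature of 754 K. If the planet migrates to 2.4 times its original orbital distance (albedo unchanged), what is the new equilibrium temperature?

T_eq ≈ 487 K

T_eq ∝ L^(1/4) · d^(−1/2).
T′ = 754 / 2.4^(1/2) = 487 K.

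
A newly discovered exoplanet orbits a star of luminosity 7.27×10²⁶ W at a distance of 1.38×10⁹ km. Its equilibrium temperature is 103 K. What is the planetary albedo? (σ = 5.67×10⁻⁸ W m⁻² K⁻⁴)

d = 1.38×10⁹ km = 1.38×10¹² m.
Flux: S = L/(4πd²) = 7.27×10²⁶/(4π×(1.38×10¹²)²) = 30.4 W m⁻².
From T_eq⁴ = S(1−A)/(4σ): 1−A = 4σT_eq⁴/S.
1−A = 4 × 5.67×10⁻⁸ × (103)⁴ / 30.4 = 0.840.

A ≈ 0.16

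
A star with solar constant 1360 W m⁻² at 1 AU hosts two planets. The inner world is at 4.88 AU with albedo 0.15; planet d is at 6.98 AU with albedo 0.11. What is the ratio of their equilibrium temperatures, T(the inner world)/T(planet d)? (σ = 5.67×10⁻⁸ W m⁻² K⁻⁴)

T_eq = [S₀(1−A)/(4σd²)]^(1/4), so T ∝ (1−A)^(1/4) / √d.
T₁ = [1360×0.85/(4×5.67×10⁻⁸×4.88²)]^(1/4) = 120.95 K.
T₂ = [1360×0.89/(4×5.67×10⁻⁸×6.98²)]^(1/4) = 102.30 K.

T₁/T₂ ≈ 1.182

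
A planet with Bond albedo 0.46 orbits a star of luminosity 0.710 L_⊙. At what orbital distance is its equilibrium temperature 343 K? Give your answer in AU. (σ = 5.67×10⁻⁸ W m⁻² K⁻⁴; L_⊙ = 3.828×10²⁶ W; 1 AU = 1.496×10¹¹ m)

L = 0.710 × 3.828×10²⁶ = 2.72×10²⁶ W.
From T_eq⁴ = L(1−A)/(16πσd²): d = √[L(1−A)/(16πσT_eq⁴)].
d = √[2.72×10²⁶ × 0.54 / (16π × 5.67×10⁻⁸ × (343)⁴)] = 6.10×10¹⁰ m = 0.408 AU.

d ≈ 0.408 AU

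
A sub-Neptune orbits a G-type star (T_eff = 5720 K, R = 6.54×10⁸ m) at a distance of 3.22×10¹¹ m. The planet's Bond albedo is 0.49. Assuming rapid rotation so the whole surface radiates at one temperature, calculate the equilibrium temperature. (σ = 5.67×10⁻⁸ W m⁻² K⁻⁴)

T_eq ≈ 154 K

L = 4πR_⋆²σT_⋆⁴ = 4π(6.54×10⁸)² × 5.67×10⁻⁸ × (5720)⁴ = 3.26×10²⁶ W.
S = L/(4πd²) = 250 W m⁻².
Energy balance: absorbed = emitted ⇒ πR²·S(1−A) = 4πR²·σT_eq⁴, so T_eq⁴ = S(1−A)/(4σ).
T_eq = [250 × 0.51 / (4 × 5.67×10⁻⁸)]^(1/4) = (5.63×10⁸)^(1/4) = 154 K.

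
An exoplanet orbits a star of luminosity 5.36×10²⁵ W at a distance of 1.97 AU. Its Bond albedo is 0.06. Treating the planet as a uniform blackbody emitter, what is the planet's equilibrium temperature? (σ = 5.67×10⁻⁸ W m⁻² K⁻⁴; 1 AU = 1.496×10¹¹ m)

T_eq ≈ 119 K

d = 1.97 AU = 2.95×10¹¹ m.
Flux: S = L/(4πd²) = 5.36×10²⁵/(4π×(2.95×10¹¹)²) = 49.1 W m⁻².
Energy balance: absorbed = emitted ⇒ πR²·S(1−A) = 4πR²·σT_eq⁴, so T_eq⁴ = S(1−A)/(4σ).
T_eq = [49.1 × 0.94 / (4 × 5.67×10⁻⁸)]^(1/4) = (2.04×10⁸)^(1/4) = 119 K.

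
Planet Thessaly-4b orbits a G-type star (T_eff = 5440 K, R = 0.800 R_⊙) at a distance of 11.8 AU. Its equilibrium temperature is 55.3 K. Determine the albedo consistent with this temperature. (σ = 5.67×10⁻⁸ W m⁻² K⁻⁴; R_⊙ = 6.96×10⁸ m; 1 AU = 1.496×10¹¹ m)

A ≈ 0.57

R_⋆ = 0.800 × 6.96×10⁸ = 5.57×10⁸ m.
d = 11.8 AU = 1.77×10¹² m.
L = 4πR_⋆²σT_⋆⁴ = 4π(5.57×10⁸)² × 5.67×10⁻⁸ × (5440)⁴ = 1.93×10²⁶ W.
S = L/(4πd²) = 4.94 W m⁻².
From T_eq⁴ = S(1−A)/(4σ): 1−A = 4σT_eq⁴/S.
1−A = 4 × 5.67×10⁻⁸ × (55.3)⁴ / 4.94 = 0.429.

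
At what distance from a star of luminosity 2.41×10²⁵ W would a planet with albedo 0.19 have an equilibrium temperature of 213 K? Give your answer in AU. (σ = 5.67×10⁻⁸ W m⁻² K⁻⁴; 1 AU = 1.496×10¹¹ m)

From T_eq⁴ = L(1−A)/(16πσd²): d = √[L(1−A)/(16πσT_eq⁴)].
d = √[2.41×10²⁵ × 0.81 / (16π × 5.67×10⁻⁸ × (213)⁴)] = 5.77×10¹⁰ m = 0.386 AU.

d ≈ 0.386 AU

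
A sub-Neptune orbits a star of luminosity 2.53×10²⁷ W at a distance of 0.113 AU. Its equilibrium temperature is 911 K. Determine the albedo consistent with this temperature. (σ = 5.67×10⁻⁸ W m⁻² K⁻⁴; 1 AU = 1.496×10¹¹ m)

d = 0.113 AU = 1.69×10¹⁰ m.
Flux: S = L/(4πd²) = 2.53×10²⁷/(4π×(1.69×10¹⁰)²) = 7.05×10⁵ W m⁻².
From T_eq⁴ = S(1−A)/(4σ): 1−A = 4σT_eq⁴/S.
1−A = 4 × 5.67×10⁻⁸ × (911)⁴ / 7.05×10⁵ = 0.222.

A ≈ 0.78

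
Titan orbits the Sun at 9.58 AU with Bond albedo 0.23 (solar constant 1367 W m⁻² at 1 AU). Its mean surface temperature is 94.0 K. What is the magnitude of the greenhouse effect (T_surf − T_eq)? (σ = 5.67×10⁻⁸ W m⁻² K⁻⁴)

ΔT ≈ 9.7 K

S = 1367/9.58² = 14.89 W m⁻².
T_eq = [S(1−A)/(4σ)]^(1/4) = [14.89×0.77/(4×5.67×10⁻⁸)]^(1/4) = 84.3 K.
ΔT = T_surf − T_eq = 94 − 84.3.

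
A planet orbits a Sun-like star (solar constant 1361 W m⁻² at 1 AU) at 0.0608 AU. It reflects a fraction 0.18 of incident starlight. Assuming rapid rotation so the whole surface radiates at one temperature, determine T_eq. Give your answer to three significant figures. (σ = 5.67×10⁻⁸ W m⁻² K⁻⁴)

Flux at 0.0608 AU: S = 1361/0.0608² = 3.68×10⁵ W m⁻².
Energy balance: absorbed = emitted ⇒ πR²·S(1−A) = 4πR²·σT_eq⁴, so T_eq⁴ = S(1−A)/(4σ).
T_eq = [3.68×10⁵ × 0.82 / (4 × 5.67×10⁻⁸)]^(1/4) = (1.33×10¹²)^(1/4) = 1070 K.

T_eq ≈ 1070 K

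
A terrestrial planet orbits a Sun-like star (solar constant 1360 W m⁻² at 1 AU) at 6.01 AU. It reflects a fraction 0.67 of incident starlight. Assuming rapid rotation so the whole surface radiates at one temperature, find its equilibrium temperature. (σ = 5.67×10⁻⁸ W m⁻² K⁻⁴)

Flux at 6.01 AU: S = 1360/6.01² = 37.7 W m⁻².
Energy balance: absorbed = emitted ⇒ πR²·S(1−A) = 4πR²·σT_eq⁴, so T_eq⁴ = S(1−A)/(4σ).
T_eq = [37.7 × 0.33 / (4 × 5.67×10⁻⁸)]^(1/4) = (5.48×10⁷)^(1/4) = 86.0 K.

T_eq ≈ 86.0 K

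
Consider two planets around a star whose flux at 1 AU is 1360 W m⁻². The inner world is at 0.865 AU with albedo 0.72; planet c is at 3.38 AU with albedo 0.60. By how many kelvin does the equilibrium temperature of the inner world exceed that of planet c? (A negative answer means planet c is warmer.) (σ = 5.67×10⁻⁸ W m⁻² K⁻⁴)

ΔT ≈ 97.3 K

T_eq = [S₀(1−A)/(4σd²)]^(1/4), so T ∝ (1−A)^(1/4) / √d.
T₁ = [1360×0.28/(4×5.67×10⁻⁸×0.865²)]^(1/4) = 217.65 K.
T₂ = [1360×0.40/(4×5.67×10⁻⁸×3.38²)]^(1/4) = 120.37 K.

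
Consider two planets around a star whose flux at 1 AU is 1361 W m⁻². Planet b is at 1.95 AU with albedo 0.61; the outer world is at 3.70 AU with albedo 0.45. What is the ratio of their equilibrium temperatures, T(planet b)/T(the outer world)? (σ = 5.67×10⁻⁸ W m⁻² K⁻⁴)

T₁/T₂ ≈ 1.264

T_eq = [S₀(1−A)/(4σd²)]^(1/4), so T ∝ (1−A)^(1/4) / √d.
T₁ = [1361×0.39/(4×5.67×10⁻⁸×1.95²)]^(1/4) = 157.51 K.
T₂ = [1361×0.55/(4×5.67×10⁻⁸×3.70²)]^(1/4) = 124.61 K.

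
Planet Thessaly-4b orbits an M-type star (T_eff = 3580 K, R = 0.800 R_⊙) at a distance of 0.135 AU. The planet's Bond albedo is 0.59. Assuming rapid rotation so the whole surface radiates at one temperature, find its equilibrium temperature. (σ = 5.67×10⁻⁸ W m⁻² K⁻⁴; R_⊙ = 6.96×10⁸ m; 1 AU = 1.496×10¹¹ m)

T_eq ≈ 336 K

R_⋆ = 0.800 × 6.96×10⁸ = 5.57×10⁸ m.
d = 0.135 AU = 2.02×10¹⁰ m.
L = 4πR_⋆²σT_⋆⁴ = 4π(5.57×10⁸)² × 5.67×10⁻⁸ × (3580)⁴ = 3.63×10²⁵ W.
S = L/(4πd²) = 7080 W m⁻².
Energy balance: absorbed = emitted ⇒ πR²·S(1−A) = 4πR²·σT_eq⁴, so T_eq⁴ = S(1−A)/(4σ).
T_eq = [7080 × 0.41 / (4 × 5.67×10⁻⁸)]^(1/4) = (1.28×10¹⁰)^(1/4) = 336 K.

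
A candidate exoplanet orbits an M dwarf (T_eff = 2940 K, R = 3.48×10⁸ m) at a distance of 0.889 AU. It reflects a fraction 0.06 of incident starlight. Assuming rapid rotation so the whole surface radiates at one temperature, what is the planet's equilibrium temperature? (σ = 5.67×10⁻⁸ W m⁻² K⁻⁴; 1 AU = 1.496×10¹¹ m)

T_eq ≈ 105 K

d = 0.889 AU = 1.33×10¹¹ m.
L = 4πR_⋆²σT_⋆⁴ = 4π(3.48×10⁸)² × 5.67×10⁻⁸ × (2940)⁴ = 6.45×10²⁴ W.
S = L/(4πd²) = 29.0 W m⁻².
Energy balance: absorbed = emitted ⇒ πR²·S(1−A) = 4πR²·σT_eq⁴, so T_eq⁴ = S(1−A)/(4σ).
T_eq = [29.0 × 0.94 / (4 × 5.67×10⁻⁸)]^(1/4) = (1.20×10⁸)^(1/4) = 105 K.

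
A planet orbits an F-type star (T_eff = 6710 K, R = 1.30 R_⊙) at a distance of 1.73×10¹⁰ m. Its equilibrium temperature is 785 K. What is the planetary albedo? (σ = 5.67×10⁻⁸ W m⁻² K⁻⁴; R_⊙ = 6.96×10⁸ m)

R_⋆ = 1.30 × 6.96×10⁸ = 9.05×10⁸ m.
L = 4πR_⋆²σT_⋆⁴ = 4π(9.05×10⁸)² × 5.67×10⁻⁸ × (6710)⁴ = 1.18×10²⁷ W.
S = L/(4πd²) = 3.14×10⁵ W m⁻².
From T_eq⁴ = S(1−A)/(4σ): 1−A = 4σT_eq⁴/S.
1−A = 4 × 5.67×10⁻⁸ × (785)⁴ / 3.14×10⁵ = 0.274.

A ≈ 0.73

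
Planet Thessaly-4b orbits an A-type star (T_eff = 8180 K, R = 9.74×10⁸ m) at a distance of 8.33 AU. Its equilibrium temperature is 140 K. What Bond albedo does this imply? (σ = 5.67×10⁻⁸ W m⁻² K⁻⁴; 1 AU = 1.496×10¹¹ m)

d = 8.33 AU = 1.25×10¹² m.
L = 4πR_⋆²σT_⋆⁴ = 4π(9.74×10⁸)² × 5.67×10⁻⁸ × (8180)⁴ = 3.03×10²⁷ W.
S = L/(4πd²) = 155 W m⁻².
From T_eq⁴ = S(1−A)/(4σ): 1−A = 4σT_eq⁴/S.
1−A = 4 × 5.67×10⁻⁸ × (140)⁴ / 155 = 0.562.

A ≈ 0.44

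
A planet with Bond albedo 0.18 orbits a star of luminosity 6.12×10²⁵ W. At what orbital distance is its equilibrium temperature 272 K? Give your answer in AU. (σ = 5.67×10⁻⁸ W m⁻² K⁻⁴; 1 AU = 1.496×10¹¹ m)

From T_eq⁴ = L(1−A)/(16πσd²): d = √[L(1−A)/(16πσT_eq⁴)].
d = √[6.12×10²⁵ × 0.82 / (16π × 5.67×10⁻⁸ × (272)⁴)] = 5.67×10¹⁰ m = 0.379 AU.

d ≈ 0.379 AU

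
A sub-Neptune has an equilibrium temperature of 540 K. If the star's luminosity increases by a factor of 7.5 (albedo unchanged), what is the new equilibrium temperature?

T_eq ≈ 894 K

T_eq ∝ L^(1/4) · d^(−1/2).
T′ = 540 × 7.5^(1/4) = 894 K.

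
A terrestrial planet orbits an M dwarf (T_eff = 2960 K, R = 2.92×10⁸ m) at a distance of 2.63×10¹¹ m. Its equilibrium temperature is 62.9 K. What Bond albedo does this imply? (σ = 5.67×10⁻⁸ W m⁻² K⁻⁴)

A ≈ 0.34

L = 4πR_⋆²σT_⋆⁴ = 4π(2.92×10⁸)² × 5.67×10⁻⁸ × (2960)⁴ = 4.66×10²⁴ W.
S = L/(4πd²) = 5.37 W m⁻².
From T_eq⁴ = S(1−A)/(4σ): 1−A = 4σT_eq⁴/S.
1−A = 4 × 5.67×10⁻⁸ × (62.9)⁴ / 5.37 = 0.662.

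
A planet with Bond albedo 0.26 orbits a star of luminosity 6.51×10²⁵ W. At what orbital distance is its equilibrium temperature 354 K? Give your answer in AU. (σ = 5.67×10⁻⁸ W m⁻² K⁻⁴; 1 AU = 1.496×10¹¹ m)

d ≈ 0.219 AU

From T_eq⁴ = L(1−A)/(16πσd²): d = √[L(1−A)/(16πσT_eq⁴)].
d = √[6.51×10²⁵ × 0.74 / (16π × 5.67×10⁻⁸ × (354)⁴)] = 3.28×10¹⁰ m = 0.219 AU.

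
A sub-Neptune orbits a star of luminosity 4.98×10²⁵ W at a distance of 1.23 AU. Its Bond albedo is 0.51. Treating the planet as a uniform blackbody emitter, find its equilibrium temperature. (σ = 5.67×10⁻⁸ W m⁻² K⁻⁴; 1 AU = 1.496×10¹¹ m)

d = 1.23 AU = 1.84×10¹¹ m.
Flux: S = L/(4πd²) = 4.98×10²⁵/(4π×(1.84×10¹¹)²) = 117 W m⁻².
Energy balance: absorbed = emitted ⇒ πR²·S(1−A) = 4πR²·σT_eq⁴, so T_eq⁴ = S(1−A)/(4σ).
T_eq = [117 × 0.49 / (4 × 5.67×10⁻⁸)]^(1/4) = (2.53×10⁸)^(1/4) = 126 K.

T_eq ≈ 126 K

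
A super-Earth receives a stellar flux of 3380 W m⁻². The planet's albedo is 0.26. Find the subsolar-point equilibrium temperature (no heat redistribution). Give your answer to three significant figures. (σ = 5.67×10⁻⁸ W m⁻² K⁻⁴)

At the subsolar point the surface absorbs S(1−A) and emits σT⁴ per unit area — no factor of 4, since only the local patch is in balance.
T = [3380 × 0.74 / 5.67×10⁻⁸]^(1/4) = (4.41×10¹⁰)^(1/4) = 458 K.

T_ss ≈ 458 K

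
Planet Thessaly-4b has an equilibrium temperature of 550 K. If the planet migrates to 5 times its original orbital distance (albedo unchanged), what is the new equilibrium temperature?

T_eq ∝ L^(1/4) · d^(−1/2).
T′ = 550 / 5^(1/2) = 246 K.

T_eq ≈ 246 K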